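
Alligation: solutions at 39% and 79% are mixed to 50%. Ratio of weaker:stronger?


Let x parts of 39% mix with y parts of 79%.
39x + 79y = 50(x + y)
39x + 79y = 50x + 50y
x(39 - 50) = y(50 - 79)
x/y = (79 - 50)/(50 - 39) = 29/11
Simplify: 29:11
= 29:11

29:11


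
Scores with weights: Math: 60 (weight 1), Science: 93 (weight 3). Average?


Numerator = 60×1 + 93×3
= 60 + 279
= 339
Total weight = 4
Weighted avg = 339/4
= 84.75

84.75


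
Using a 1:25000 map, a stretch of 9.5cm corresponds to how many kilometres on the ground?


Real distance = map distance × scale
= 9.5cm × 25000
= 237500 cm = 2375.0 m
= 2.375 km

2.375 km


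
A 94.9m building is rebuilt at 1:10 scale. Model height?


Model size = real / scale
= 94.9 / 10
= 9.4900 m

9.4900 m


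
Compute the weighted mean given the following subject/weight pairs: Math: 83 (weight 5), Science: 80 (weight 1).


Numerator = 83×5 + 80×1
= 415 + 80
= 495
Total weight = 6
Weighted avg = 495/6
= 82.50

82.50


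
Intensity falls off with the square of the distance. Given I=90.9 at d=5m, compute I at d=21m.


I₁d₁² = I₂d₂²
I₂ = I₁ × (d₁/d₂)²
= 90.9 × (5/21)²
= 90.9 × 25/441
= 2272.5/441
≈ 5.1531

5.1531


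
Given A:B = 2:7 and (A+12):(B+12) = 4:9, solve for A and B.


Let A = 2k, B = 7k.
(2k + 12) / (7k + 12) = 4/9
Cross-multiply: 9(2k + 12) = 4(7k + 12)
18k + 108 = 28k + 48
18k - 28k = 48 - 108
-10k = -60
k = -60/-10 = 6
A = 2×6 = 12, B = 7×6 = 42
= A = 12, B = 42

A = 12, B = 42


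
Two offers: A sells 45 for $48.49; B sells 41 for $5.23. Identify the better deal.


Deal A: $48.49/45 = $1.0776/unit
Deal B: $5.23/41 = $0.1276/unit
B is cheaper per unit
= Deal B

Deal B


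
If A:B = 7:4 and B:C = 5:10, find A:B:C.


Match B: multiply A:B by 5 → 35:20
Multiply B:C by 4 → 20:40
Combined: 35:20:40
GCD = 5
= 7:4:8

7:4:8


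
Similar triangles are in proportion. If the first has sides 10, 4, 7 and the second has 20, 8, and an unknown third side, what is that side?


Scale factor = 20/10 = 2
Missing side = 7 × 2
= 14.0

14.0


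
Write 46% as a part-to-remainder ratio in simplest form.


46% means 46 parts out of 100; remainder = 54
Part : remainder = 46:54
GCD = 2
= 23:27

23:27


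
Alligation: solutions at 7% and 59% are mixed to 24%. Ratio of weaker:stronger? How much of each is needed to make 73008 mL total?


Let x parts of 7% mix with y parts of 59%.
7x + 59y = 24(x + y)
7x + 59y = 24x + 24y
x(7 - 24) = y(24 - 59)
x/y = (59 - 24)/(24 - 7) = 35/17
Simplify: 35:17
Total parts = 52; one part = 73008/52 = 1404.00 mL
7% solution: 35×1404.00 = 49140.00 mL
59% solution: 17×1404.00 = 23868.00 mL
= ratio 35:17; 49140.00 mL and 23868.00 mL

ratio 35:17; 49140.00 mL and 23868.00 mL


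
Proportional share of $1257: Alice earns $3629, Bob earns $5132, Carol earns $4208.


Total income = 3629 + 5132 + 4208 = $12969
Alice: $1257 × 3629/12969 = $351.74
Bob: $1257 × 5132/12969 = $497.41
Carol: $1257 × 4208/12969 = $407.85
= Alice: $351.74, Bob: $497.41, Carol: $407.85

Alice: $351.74, Bob: $497.41, Carol: $407.85


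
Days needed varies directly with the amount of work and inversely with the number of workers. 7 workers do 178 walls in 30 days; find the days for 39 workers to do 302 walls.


Days ∝ work / workers, so d₂ = d₁ × (m₁/m₂) × (w₂/w₁)
Workers factor (inverse): 7/39 ≈ 0.1795
Work factor (direct): 302/178 ≈ 1.6966
d₂ = 30 × 7/39 × 302/178 = (30 × 7 × 302) / (39 × 178) = 63420/6942
≈ 9.14 days

9.14 days


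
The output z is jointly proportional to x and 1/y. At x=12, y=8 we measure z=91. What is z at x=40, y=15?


z = k·x/y
Solve for k using the known point: k = z·y/x = 91×8/12 = 728/12 ≈ 60.6667
Now evaluate at x=40, y=15:
z = k × 40 / 15 = (728 × 40) / (12 × 15) = 29120/180
≈ 161.7778

161.7778


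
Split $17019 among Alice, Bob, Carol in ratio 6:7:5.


Total parts = 6 + 7 + 5 = 18
Alice: 17019 × 6/18 = 5673.00
Bob: 17019 × 7/18 = 6618.50
Carol: 17019 × 5/18 = 4727.50
= Alice: $5673.00, Bob: $6618.50, Carol: $4727.50

Alice: $5673.00, Bob: $6618.50, Carol: $4727.50


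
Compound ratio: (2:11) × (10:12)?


Compound ratio = (2×10) : (11×12)
= 20:132
GCD = 4
= 5:33

5:33


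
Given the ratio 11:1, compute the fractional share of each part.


Total parts = 11 + 1 = 12
First part: 11/12 = 11/12
Second part: 1/12 = 1/12
= 11/12 and 1/12

11/12 and 1/12


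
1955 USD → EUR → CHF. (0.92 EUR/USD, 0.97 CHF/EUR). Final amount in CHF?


Step 1: 1955 USD × 0.92 = 1798.60 EUR
Step 2: 1798.60 EUR × 0.97 = 1744.64 CHF
Implied rate USD→CHF = 0.92 × 0.97 = 0.8924
= 1744.64 CHF

1744.64 CHF


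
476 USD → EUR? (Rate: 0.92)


Amount × rate = 476 × 0.92
= 437.92 EUR

437.92 EUR


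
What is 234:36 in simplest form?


GCD(234, 36) = 18
234/18 : 36/18
= 13:2

13:2


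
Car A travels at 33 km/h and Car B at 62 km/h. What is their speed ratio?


Ratio = 33:62
GCD = 1
Simplified = 33:62
Time ratio (same distance) = 62:33
Speed ratio = 33:62

33:62


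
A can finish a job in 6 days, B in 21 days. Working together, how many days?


Rate of A = 1/6 per day
Rate of B = 1/21 per day
Combined rate = 1/6 + 1/21 = 27/126 ≈ 0.2143 per day
Days = 1 / combined rate = 126/27
≈ 4.67 days

4.67 days


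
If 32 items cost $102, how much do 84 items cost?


Direct proportion: y/x = constant
k = 102/32 = 3.1875
y₂ = k × 84 = 102 × 84 / 32 = 8568/32
= 267.75

267.75


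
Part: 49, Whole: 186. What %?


Percentage = (part / whole) × 100
= (49 / 186) × 100
≈ 26.34%

26.34%


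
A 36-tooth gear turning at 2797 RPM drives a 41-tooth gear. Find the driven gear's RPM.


Gear ratio = 36:41 = 36:41
RPM_B = RPM_A × (teeth_A / teeth_B)
= 2797 × (36/41)
= 2455.9 RPM

2455.9 RPM


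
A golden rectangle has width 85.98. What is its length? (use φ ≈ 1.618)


φ = (1 + √5) / 2 ≈ 1.618
Length = width × φ = 85.98 × 1.618 = 139.11564
≈ 139.12

139.12


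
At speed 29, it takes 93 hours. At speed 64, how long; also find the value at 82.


Inverse proportion: x × y = constant
k = 29 × 93 = 2697
At x=64: k/64 = 42.14
At x=82: k/82 = 32.89
= 42.14 and 32.89

42.14 and 32.89


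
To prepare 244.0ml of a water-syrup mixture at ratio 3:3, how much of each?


Total parts = 3 + 3 = 6
water: 244.0 × 3/6 = 122.0ml
syrup: 244.0 × 3/6 = 122.0ml
= 122.0ml and 122.0ml

122.0ml and 122.0ml


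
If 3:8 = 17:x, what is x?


Cross multiply: 3 × x = 8 × 17
3x = 136
x = 136 / 3
= 45.33

45.33


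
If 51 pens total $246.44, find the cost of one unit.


Unit rate = total / quantity
= 246.44 / 51
= $4.83 per unit

$4.83 per unit


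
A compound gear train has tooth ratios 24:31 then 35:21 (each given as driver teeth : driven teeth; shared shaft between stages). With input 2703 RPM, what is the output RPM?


Stage 1: RPM_B = RPM_A × t_A/t_B = 2703 × 24/31 = 64872/31 ≈ 2092.65
B and C share a shaft → RPM_C = RPM_B
Stage 2: RPM_D = RPM_C × t_C/t_D = RPM_A × (t_A×t_C)/(t_B×t_D)
Overall ratio = (24×35)/(31×21) = 840/651
RPM_D = 2703 × 840/651 = 2270520/651
≈ 3487.74 RPM

3487.74 RPM


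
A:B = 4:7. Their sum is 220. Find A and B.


Let A = 4k, B = 7k.
4k + 7k = 220
11k = 220 → k = 220/11 = 20
A = 4×20 = 80, B = 7×20 = 140
= A = 80, B = 140

A = 80, B = 140


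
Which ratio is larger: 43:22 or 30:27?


43/22 = 1.9545
30/27 = 1.1111
1.9545 > 1.1111, so 43:22 is greater
= 43:22

43:22


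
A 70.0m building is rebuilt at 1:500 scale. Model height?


Model size = real / scale
= 70.0 / 500
= 0.1400 m

0.1400 m


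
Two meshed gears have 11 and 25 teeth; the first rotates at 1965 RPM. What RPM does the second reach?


Gear ratio = 11:25 = 11:25
RPM_B = RPM_A × (teeth_A / teeth_B)
= 1965 × (11/25)
= 864.6 RPM

864.6 RPM


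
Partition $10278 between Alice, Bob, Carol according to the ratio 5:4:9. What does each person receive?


Total parts = 5 + 4 + 9 = 18
Alice: 10278 × 5/18 = 2855.00
Bob: 10278 × 4/18 = 2284.00
Carol: 10278 × 9/18 = 5139.00
= Alice: $2855.00, Bob: $2284.00, Carol: $5139.00

Alice: $2855.00, Bob: $2284.00, Carol: $5139.00


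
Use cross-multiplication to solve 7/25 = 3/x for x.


Cross multiply: 7 × x = 25 × 3
7x = 75
x = 75 / 7
= 10.71

10.71


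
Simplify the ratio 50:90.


GCD(50, 90) = 10
50/10 : 90/10
= 5:9

5:9


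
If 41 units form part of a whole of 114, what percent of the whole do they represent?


Percentage = (part / whole) × 100
= (41 / 114) × 100
≈ 35.96%

35.96%


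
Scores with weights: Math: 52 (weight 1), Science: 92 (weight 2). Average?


Numerator = 52×1 + 92×2
= 52 + 184
= 236
Total weight = 3
Weighted avg = 236/3
= 78.67

78.67


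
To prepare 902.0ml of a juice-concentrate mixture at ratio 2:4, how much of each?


Total parts = 2 + 4 = 6
juice: 902.0 × 2/6 = 300.7ml
concentrate: 902.0 × 4/6 = 601.3ml
= 300.7ml and 601.3ml

300.7ml and 601.3ml


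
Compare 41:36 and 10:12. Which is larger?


41/36 = 1.1389
10/12 = 0.8333
1.1389 > 0.8333, so 41:36 is greater
= 41:36

41:36


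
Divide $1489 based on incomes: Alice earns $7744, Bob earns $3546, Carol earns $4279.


Total income = 7744 + 3546 + 4279 = $15569
Alice: $1489 × 7744/15569 = $740.63
Bob: $1489 × 3546/15569 = $339.14
Carol: $1489 × 4279/15569 = $409.24
= Alice: $740.63, Bob: $339.14, Carol: $409.24

Alice: $740.63, Bob: $339.14, Carol: $409.24


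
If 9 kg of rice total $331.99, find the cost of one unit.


Unit rate = total / quantity
= 331.99 / 9
= $36.89 per unit

$36.89 per unit


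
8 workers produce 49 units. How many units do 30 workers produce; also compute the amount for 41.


Direct proportion: y/x = constant
k = 49/8 = 6.1250
y at x=30: k × 30 = 49 × 30 / 8 = 1470/8 = 183.75
y at x=41: k × 41 = 49 × 41 / 8 = 2009/8 ≈ 251.13
= 183.75 and 251.13

183.75 and 251.13


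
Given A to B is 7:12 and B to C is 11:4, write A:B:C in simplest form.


Match B: multiply A:B by 11 → 77:132
Multiply B:C by 12 → 132:48
Combined: 77:132:48
GCD = 1
= 77:132:48

77:132:48


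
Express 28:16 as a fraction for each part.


Total parts = 28 + 16 = 44
First part: 28/44 = 7/11
Second part: 16/44 = 4/11
= 7/11 and 4/11

7/11 and 4/11


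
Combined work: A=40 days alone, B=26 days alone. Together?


Rate of A = 1/40 per day
Rate of B = 1/26 per day
Combined rate = 1/40 + 1/26 = 66/1040 ≈ 0.0635 per day
Days = 1 / combined rate = 1040/66
≈ 15.76 days

15.76 days


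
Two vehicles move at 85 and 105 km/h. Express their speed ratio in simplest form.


Ratio = 85:105
GCD = 5
Simplified = 17:21
Time ratio (same distance) = 21:17
Speed ratio = 17:21

17:21


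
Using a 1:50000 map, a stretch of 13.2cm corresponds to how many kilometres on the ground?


Real distance = map distance × scale
= 13.2cm × 50000
= 660000 cm = 6600.0 m
= 6.600 km

6.600 km


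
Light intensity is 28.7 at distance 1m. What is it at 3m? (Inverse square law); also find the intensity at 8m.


I₁d₁² = I₂d₂²
I at 3m = 28.7 × (1/3)² = 28.7 × 1/9 = 28.7/9 ≈ 3.1889
I at 8m = 28.7 × (1/8)² = 28.7 × 1/64 = 28.7/64 ≈ 0.4484
= 3.1889 and 0.4484

3.1889 and 0.4484


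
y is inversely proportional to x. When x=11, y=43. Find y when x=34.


Inverse proportion: x × y = constant
k = 11 × 43 = 473
y₂ = k / 34 = 473 / 34
= 13.91

13.91


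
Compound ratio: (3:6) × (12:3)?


Compound ratio = (3×12) : (6×3)
= 36:18
GCD = 18
= 2:1

2:1


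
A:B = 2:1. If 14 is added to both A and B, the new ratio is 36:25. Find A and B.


Let A = 2k, B = 1k.
(2k + 14) / (1k + 14) = 36/25
Cross-multiply: 25(2k + 14) = 36(1k + 14)
50k + 350 = 36k + 504
50k - 36k = 504 - 350
14k = 154
k = 154/14 = 11
A = 2×11 = 22, B = 1×11 = 11
= A = 22, B = 11

A = 22, B = 11


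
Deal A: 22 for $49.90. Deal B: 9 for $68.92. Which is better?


Deal A: $49.90/22 = $2.2682/unit
Deal B: $68.92/9 = $7.6578/unit
A is cheaper per unit
= Deal A

Deal A


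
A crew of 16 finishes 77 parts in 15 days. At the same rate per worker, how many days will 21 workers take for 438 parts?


Days ∝ work / workers, so d₂ = d₁ × (m₁/m₂) × (w₂/w₁)
Workers factor (inverse): 16/21 ≈ 0.7619
Work factor (direct): 438/77 ≈ 5.6883
d₂ = 15 × 16/21 × 438/77 = (15 × 16 × 438) / (21 × 77) = 105120/1617
≈ 65.01 days

65.01 days


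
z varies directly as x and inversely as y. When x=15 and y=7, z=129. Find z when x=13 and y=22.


z = k·x/y
Solve for k using the known point: k = z·y/x = 129×7/15 = 903/15 = 60.2000
Now evaluate at x=13, y=22:
z = k × 13 / 22 = (903 × 13) / (15 × 22) = 11739/330
≈ 35.5727

35.5727


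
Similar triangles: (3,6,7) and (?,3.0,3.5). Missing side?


Scale factor = 3.0/6 = 0.5
Missing side = 3 × 0.5
= 1.5

1.5


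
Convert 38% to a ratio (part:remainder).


38% means 38 parts out of 100; remainder = 62
Part : remainder = 38:62
GCD = 2
= 19:31

19:31


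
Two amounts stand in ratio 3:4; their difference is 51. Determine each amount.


Let A = 3k, B = 4k.
4k - 3k = 51
1k = 51 → k = 51/1 = 51
A = 3×51 = 153, B = 4×51 = 204
= A = 153, B = 204

A = 153, B = 204


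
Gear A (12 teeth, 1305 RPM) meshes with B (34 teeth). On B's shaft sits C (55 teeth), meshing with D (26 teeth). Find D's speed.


Stage 1: RPM_B = RPM_A × t_A/t_B = 1305 × 12/34 = 15660/34 ≈ 460.59
B and C share a shaft → RPM_C = RPM_B
Stage 2: RPM_D = RPM_C × t_C/t_D = RPM_A × (t_A×t_C)/(t_B×t_D)
Overall ratio = (12×55)/(34×26) = 660/884
RPM_D = 1305 × 660/884 = 861300/884
≈ 974.32 RPM

974.32 RPM


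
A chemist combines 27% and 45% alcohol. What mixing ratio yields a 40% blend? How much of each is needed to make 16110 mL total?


Let x parts of 27% mix with y parts of 45%.
27x + 45y = 40(x + y)
27x + 45y = 40x + 40y
x(27 - 40) = y(40 - 45)
x/y = (45 - 40)/(40 - 27) = 5/13
Simplify: 5:13
Total parts = 18; one part = 16110/18 = 895.00 mL
27% solution: 5×895.00 = 4475.00 mL
45% solution: 13×895.00 = 11635.00 mL
= ratio 5:13; 4475.00 mL and 11635.00 mL

ratio 5:13; 4475.00 mL and 11635.00 mL


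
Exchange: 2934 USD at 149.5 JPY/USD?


Amount × rate = 2934 × 149.5
= 438633.00 JPY

438633.00 JPY


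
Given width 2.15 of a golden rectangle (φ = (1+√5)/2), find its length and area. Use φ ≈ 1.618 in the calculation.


φ = (1 + √5) / 2 ≈ 1.618
Length = width × φ = 2.15 × 1.618 = 3.4787
≈ 3.48
Area = width × length = 2.15 × 3.4787 = 7.479205 ≈ 7.48
= Length: 3.48, Area: 7.48

Length: 3.48, Area: 7.48


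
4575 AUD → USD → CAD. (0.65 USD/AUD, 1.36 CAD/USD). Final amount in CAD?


Step 1: 4575 AUD × 0.65 = 2973.75 USD
Step 2: 2973.75 USD × 1.36 = 4044.30 CAD
Implied rate AUD→CAD = 0.65 × 1.36 = 0.8840
= 4044.30 CAD

4044.30 CAD


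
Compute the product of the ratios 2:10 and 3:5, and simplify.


Compound ratio = (2×3) : (10×5)
= 6:50
GCD = 2
= 3:25

3:25


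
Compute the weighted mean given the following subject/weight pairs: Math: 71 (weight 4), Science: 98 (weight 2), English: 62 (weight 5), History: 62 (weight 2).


Numerator = 71×4 + 98×2 + 62×5 + 62×2
= 284 + 196 + 310 + 124
= 914
Total weight = 13
Weighted avg = 914/13
= 70.31

70.31


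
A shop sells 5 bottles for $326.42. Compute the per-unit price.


Unit rate = total / quantity
= 326.42 / 5
= $65.28 per unit

$65.28 per unit


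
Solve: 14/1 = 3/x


Cross multiply: 14 × x = 1 × 3
14x = 3
x = 3 / 14
= 0.21

0.21


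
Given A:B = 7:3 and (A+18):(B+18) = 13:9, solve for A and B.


Let A = 7k, B = 3k.
(7k + 18) / (3k + 18) = 13/9
Cross-multiply: 9(7k + 18) = 13(3k + 18)
63k + 162 = 39k + 234
63k - 39k = 234 - 162
24k = 72
k = 72/24 = 3
A = 7×3 = 21, B = 3×3 = 9
= A = 21, B = 9

A = 21, B = 9


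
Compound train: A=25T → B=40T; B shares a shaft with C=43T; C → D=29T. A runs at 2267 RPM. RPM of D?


Stage 1: RPM_B = RPM_A × t_A/t_B = 2267 × 25/40 = 56675/40 ≈ 1416.88
B and C share a shaft → RPM_C = RPM_B
Stage 2: RPM_D = RPM_C × t_C/t_D = RPM_A × (t_A×t_C)/(t_B×t_D)
Overall ratio = (25×43)/(40×29) = 1075/1160
RPM_D = 2267 × 1075/1160 = 2437025/1160
≈ 2100.88 RPM

2100.88 RPM


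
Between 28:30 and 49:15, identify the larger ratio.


28/30 = 0.9333
49/15 = 3.2667
0.9333 < 3.2667, so 28:30 is less
= 49:15

49:15


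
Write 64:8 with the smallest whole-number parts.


GCD(64, 8) = 8
64/8 : 8/8
= 8:1

8:1


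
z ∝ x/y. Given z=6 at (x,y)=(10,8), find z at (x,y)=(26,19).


z = k·x/y
Solve for k using the known point: k = z·y/x = 6×8/10 = 48/10 = 4.8000
Now evaluate at x=26, y=19:
z = k × 26 / 19 = (48 × 26) / (10 × 19) = 1248/190
≈ 6.5684

6.5684


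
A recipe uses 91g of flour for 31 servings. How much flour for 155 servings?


Direct proportion: y/x = constant
k = 91/31 ≈ 2.9355
y₂ = k × 155 = 91 × 155 / 31 = 14105/31
= 455.00

455.00


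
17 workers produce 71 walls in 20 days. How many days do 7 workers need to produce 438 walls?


Days ∝ work / workers, so d₂ = d₁ × (m₁/m₂) × (w₂/w₁)
Workers factor (inverse): 17/7 ≈ 2.4286
Work factor (direct): 438/71 ≈ 6.1690
d₂ = 20 × 17/7 × 438/71 = (20 × 17 × 438) / (7 × 71) = 148920/497
≈ 299.64 days

299.64 days


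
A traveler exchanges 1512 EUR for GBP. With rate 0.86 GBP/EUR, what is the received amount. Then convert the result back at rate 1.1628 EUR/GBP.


Amount × rate = 1512 × 0.86 = 1300.32 GBP
Round-trip: 1300.32 × 1.1628 = 1512.01 EUR
= 1300.32 GBP, then 1512.01 EUR

1300.32 GBP, then 1512.01 EUR


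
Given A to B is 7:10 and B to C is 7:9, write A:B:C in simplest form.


Match B: multiply A:B by 7 → 49:70
Multiply B:C by 10 → 70:90
Combined: 49:70:90
GCD = 1
= 49:70:90

49:70:90


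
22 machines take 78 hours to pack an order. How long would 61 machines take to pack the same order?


Inverse proportion: x × y = constant
k = 22 × 78 = 1716
y₂ = k / 61 = 1716 / 61
= 28.13

28.13


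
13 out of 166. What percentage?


Percentage = (part / whole) × 100
= (13 / 166) × 100
≈ 7.83%

7.83%


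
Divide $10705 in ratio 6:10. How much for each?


Total parts = 6 + 10 = 16
Part 1: 10705 × 6/16 = 4014.38
Part 2: 10705 × 10/16 = 6690.63
= Part 1: $4014.38, Part 2: $6690.63

Part 1: $4014.38, Part 2: $6690.63


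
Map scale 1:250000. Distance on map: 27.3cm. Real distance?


Real distance = map distance × scale
= 27.3cm × 250000
= 6825000 cm = 68250.0 m
= 68.250 km

68.250 km


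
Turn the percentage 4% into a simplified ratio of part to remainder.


4% means 4 parts out of 100; remainder = 96
Part : remainder = 4:96
GCD = 4
= 1:24

1:24


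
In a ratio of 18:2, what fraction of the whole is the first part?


Total parts = 18 + 2 = 20
First part: 18/20 = 9/10
= 9/10

9/10


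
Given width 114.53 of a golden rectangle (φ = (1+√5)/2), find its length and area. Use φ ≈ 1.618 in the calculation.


φ = (1 + √5) / 2 ≈ 1.618
Length = width × φ = 114.53 × 1.618 = 185.30954
≈ 185.31
Area = width × length = 114.53 × 185.30954 = 21223.5016162 ≈ 21223.50
= Length: 185.31, Area: 21223.50

Length: 185.31, Area: 21223.50


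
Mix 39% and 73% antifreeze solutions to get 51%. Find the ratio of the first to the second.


Let x parts of 39% mix with y parts of 73%.
39x + 73y = 51(x + y)
39x + 73y = 51x + 51y
x(39 - 51) = y(51 - 73)
x/y = (73 - 51)/(51 - 39) = 22/12
Simplify: 11:6
= 11:6

11:6


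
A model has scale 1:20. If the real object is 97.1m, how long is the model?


Model size = real / scale
= 97.1 / 20
= 4.8550 m

4.8550 m


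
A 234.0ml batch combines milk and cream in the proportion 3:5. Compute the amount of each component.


Total parts = 3 + 5 = 8
milk: 234.0 × 3/8 = 87.8ml
cream: 234.0 × 5/8 = 146.3ml
= 87.8ml and 146.3ml

87.8ml and 146.3ml


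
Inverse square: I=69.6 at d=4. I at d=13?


I₁d₁² = I₂d₂²
I₂ = I₁ × (d₁/d₂)²
= 69.6 × (4/13)²
= 69.6 × 16/169
= 1113.6/169
≈ 6.5893

6.5893


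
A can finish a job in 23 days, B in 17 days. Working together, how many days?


Rate of A = 1/23 per day
Rate of B = 1/17 per day
Combined rate = 1/23 + 1/17 = 40/391 ≈ 0.1023 per day
Days = 1 / combined rate = 391/40
≈ 9.78 days

9.78 days


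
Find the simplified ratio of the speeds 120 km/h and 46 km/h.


Ratio = 120:46
GCD = 2
Simplified = 60:23
Time ratio (same distance) = 23:60
Speed ratio = 60:23

60:23


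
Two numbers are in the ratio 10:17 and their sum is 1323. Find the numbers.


Let A = 10k, B = 17k.
10k + 17k = 1323
27k = 1323 → k = 1323/27 = 49
A = 10×49 = 490, B = 17×49 = 833
= A = 490, B = 833

A = 490, B = 833


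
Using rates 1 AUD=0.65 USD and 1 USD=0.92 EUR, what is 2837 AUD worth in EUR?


Step 1: 2837 AUD × 0.65 = 1844.05 USD
Step 2: 1844.05 USD × 0.92 = 1696.53 EUR
Implied rate AUD→EUR = 0.65 × 0.92 = 0.5980
= 1696.53 EUR

1696.53 EUR


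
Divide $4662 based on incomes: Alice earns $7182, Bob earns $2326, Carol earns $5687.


Total income = 7182 + 2326 + 5687 = $15195
Alice: $4662 × 7182/15195 = $2203.52
Bob: $4662 × 2326/15195 = $713.64
Carol: $4662 × 5687/15195 = $1744.84
= Alice: $2203.52, Bob: $713.64, Carol: $1744.84

Alice: $2203.52, Bob: $713.64, Carol: $1744.84


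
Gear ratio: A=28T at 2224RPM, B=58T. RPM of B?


Gear ratio = 28:58 = 14:29
RPM_B = RPM_A × (teeth_A / teeth_B)
= 2224 × (28/58)
= 1073.7 RPM

1073.7 RPM


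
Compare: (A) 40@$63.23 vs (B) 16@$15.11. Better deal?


Deal A: $63.23/40 = $1.5808/unit
Deal B: $15.11/16 = $0.9444/unit
B is cheaper per unit
= Deal B

Deal B


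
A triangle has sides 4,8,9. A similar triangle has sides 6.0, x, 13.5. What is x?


Scale factor = 6.0/4 = 1.5
Missing side = 8 × 1.5
= 12.0

12.0


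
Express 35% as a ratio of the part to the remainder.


35% means 35 parts out of 100; remainder = 65
Part : remainder = 35:65
GCD = 5
= 7:13

7:13


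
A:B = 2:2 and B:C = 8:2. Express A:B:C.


Match B: multiply A:B by 8 → 16:16
Multiply B:C by 2 → 16:4
Combined: 16:16:4
GCD = 4
= 4:4:1

4:4:1


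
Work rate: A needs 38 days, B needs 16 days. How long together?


Rate of A = 1/38 per day
Rate of B = 1/16 per day
Combined rate = 1/38 + 1/16 = 54/608 ≈ 0.0888 per day
Days = 1 / combined rate = 608/54
≈ 11.26 days

11.26 days


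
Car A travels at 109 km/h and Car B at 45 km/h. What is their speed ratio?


Ratio = 109:45
GCD = 1
Simplified = 109:45
Time ratio (same distance) = 45:109
Speed ratio = 109:45

109:45


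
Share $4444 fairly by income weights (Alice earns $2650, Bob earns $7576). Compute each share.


Total income = 2650 + 7576 = $10226
Alice: $4444 × 2650/10226 = $1151.63
Bob: $4444 × 7576/10226 = $3292.37
= Alice: $1151.63, Bob: $3292.37

Alice: $1151.63, Bob: $3292.37


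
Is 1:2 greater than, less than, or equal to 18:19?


1/2 = 0.5000
18/19 = 0.9474
0.5000 < 0.9474, so 1:2 is less
= less than

less than


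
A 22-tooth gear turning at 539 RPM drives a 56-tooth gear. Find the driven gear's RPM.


Gear ratio = 22:56 = 11:28
RPM_B = RPM_A × (teeth_A / teeth_B)
= 539 × (22/56)
= 211.8 RPM

211.8 RPM


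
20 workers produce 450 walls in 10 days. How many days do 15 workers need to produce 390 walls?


Days ∝ work / workers, so d₂ = d₁ × (m₁/m₂) × (w₂/w₁)
Workers factor (inverse): 20/15 ≈ 1.3333
Work factor (direct): 390/450 ≈ 0.8667
d₂ = 10 × 20/15 × 390/450 = (10 × 20 × 390) / (15 × 450) = 78000/6750
≈ 11.56 days

11.56 days


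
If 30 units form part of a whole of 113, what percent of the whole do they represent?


Percentage = (part / whole) × 100
= (30 / 113) × 100
≈ 26.55%

26.55%


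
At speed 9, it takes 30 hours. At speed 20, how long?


Inverse proportion: x × y = constant
k = 9 × 30 = 270
y₂ = k / 20 = 270 / 20
= 13.50

13.50


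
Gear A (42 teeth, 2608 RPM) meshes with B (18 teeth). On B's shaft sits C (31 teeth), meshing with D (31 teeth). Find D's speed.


Stage 1: RPM_B = RPM_A × t_A/t_B = 2608 × 42/18 = 109536/18 ≈ 6085.33
B and C share a shaft → RPM_C = RPM_B
Stage 2: RPM_D = RPM_C × t_C/t_D = RPM_A × (t_A×t_C)/(t_B×t_D)
Overall ratio = (42×31)/(18×31) = 1302/558
RPM_D = 2608 × 1302/558 = 3395616/558
≈ 6085.33 RPM

6085.33 RPM


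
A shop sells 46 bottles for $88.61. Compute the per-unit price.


Unit rate = total / quantity
= 88.61 / 46
= $1.93 per unit

$1.93 per unit


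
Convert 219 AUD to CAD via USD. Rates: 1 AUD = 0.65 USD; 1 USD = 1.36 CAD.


Step 1: 219 AUD × 0.65 = 142.35 USD
Step 2: 142.35 USD × 1.36 = 193.60 CAD
Implied rate AUD→CAD = 0.65 × 1.36 = 0.8840
= 193.60 CAD

193.60 CAD


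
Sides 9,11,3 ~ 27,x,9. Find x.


Scale factor = 27/9 = 3
Missing side = 11 × 3
= 33.0

33.0


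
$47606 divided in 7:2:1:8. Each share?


Total parts = 7 + 2 + 1 + 8 = 18
Part 1: 47606 × 7/18 = 18513.44
Part 2: 47606 × 2/18 = 5289.56
Part 3: 47606 × 1/18 = 2644.78
Part 4: 47606 × 8/18 = 21158.22
= Part 1: $18513.44, Part 2: $5289.56, Part 3: $2644.78, Part 4: $21158.22

Part 1: $18513.44, Part 2: $5289.56, Part 3: $2644.78, Part 4: $21158.22


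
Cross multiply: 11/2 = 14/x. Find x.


Cross multiply: 11 × x = 2 × 14
11x = 28
x = 28 / 11
= 2.55

2.55


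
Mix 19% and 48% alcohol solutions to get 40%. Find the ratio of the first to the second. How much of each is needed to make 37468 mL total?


Let x parts of 19% mix with y parts of 48%.
19x + 48y = 40(x + y)
19x + 48y = 40x + 40y
x(19 - 40) = y(40 - 48)
x/y = (48 - 40)/(40 - 19) = 8/21
Simplify: 8:21
Total parts = 29; one part = 37468/29 = 1292.00 mL
19% solution: 8×1292.00 = 10336.00 mL
48% solution: 21×1292.00 = 27132.00 mL
= ratio 8:21; 10336.00 mL and 27132.00 mL

ratio 8:21; 10336.00 mL and 27132.00 mL


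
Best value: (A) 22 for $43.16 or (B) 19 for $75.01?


Deal A: $43.16/22 = $1.9618/unit
Deal B: $75.01/19 = $3.9479/unit
A is cheaper per unit
= Deal A

Deal A


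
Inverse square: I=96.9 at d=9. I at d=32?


I₁d₁² = I₂d₂²
I₂ = I₁ × (d₁/d₂)²
= 96.9 × (9/32)²
= 96.9 × 81/1024
= 7848.9/1024
≈ 7.6649

7.6649


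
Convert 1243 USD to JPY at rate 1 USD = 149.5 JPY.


Amount × rate = 1243 × 149.5
= 185828.50 JPY

185828.50 JPY


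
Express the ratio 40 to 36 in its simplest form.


GCD(40, 36) = 4
40/4 : 36/4
= 10:9

10:9


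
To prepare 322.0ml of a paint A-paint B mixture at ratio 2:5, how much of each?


Total parts = 2 + 5 = 7
paint A: 322.0 × 2/7 = 92.0ml
paint B: 322.0 × 5/7 = 230.0ml
= 92.0ml and 230.0ml

92.0ml and 230.0ml


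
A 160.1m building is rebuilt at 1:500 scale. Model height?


Model size = real / scale
= 160.1 / 500
= 0.3202 m

0.3202 m


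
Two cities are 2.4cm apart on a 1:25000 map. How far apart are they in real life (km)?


Real distance = map distance × scale
= 2.4cm × 25000
= 60000 cm = 600.0 m
= 0.600 km

0.600 km


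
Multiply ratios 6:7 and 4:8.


Compound ratio = (6×4) : (7×8)
= 24:56
GCD = 8
= 3:7

3:7


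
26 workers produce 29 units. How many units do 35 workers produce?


Direct proportion: y/x = constant
k = 29/26 ≈ 1.1154
y₂ = k × 35 = 29 × 35 / 26 = 1015/26
≈ 39.04

39.04


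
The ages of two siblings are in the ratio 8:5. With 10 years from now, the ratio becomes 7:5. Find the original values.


Let A = 8k, B = 5k.
(8k + 10) / (5k + 10) = 7/5
Cross-multiply: 5(8k + 10) = 7(5k + 10)
40k + 50 = 35k + 70
40k - 35k = 70 - 50
5k = 20
k = 20/5 = 4
A = 8×4 = 32, B = 5×4 = 20
= A = 32, B = 20

A = 32, B = 20


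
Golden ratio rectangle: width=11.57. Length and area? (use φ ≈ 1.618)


φ = (1 + √5) / 2 ≈ 1.618
Length = width × φ = 11.57 × 1.618 = 18.72026
≈ 18.72
Area = width × length = 11.57 × 18.72026 = 216.5934082 ≈ 216.59
= Length: 18.72, Area: 216.59

Length: 18.72, Area: 216.59


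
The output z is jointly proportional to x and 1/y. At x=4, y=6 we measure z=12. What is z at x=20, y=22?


z = k·x/y
Solve for k using the known point: k = z·y/x = 12×6/4 = 72/4 = 18.0000
Now evaluate at x=20, y=22:
z = k × 20 / 22 = (72 × 20) / (4 × 22) = 1440/88
≈ 16.3636

16.3636


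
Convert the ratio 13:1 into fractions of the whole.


Total parts = 13 + 1 = 14
First part: 13/14 = 13/14
Second part: 1/14 = 1/14
= 13/14 and 1/14

13/14 and 1/14


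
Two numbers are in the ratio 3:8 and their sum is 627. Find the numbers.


Let A = 3k, B = 8k.
3k + 8k = 627
11k = 627 → k = 627/11 = 57
A = 3×57 = 171, B = 8×57 = 456
= A = 171, B = 456

A = 171, B = 456


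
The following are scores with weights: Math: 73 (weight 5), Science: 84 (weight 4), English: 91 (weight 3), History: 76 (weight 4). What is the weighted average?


Numerator = 73×5 + 84×4 + 91×3 + 76×4
= 365 + 336 + 273 + 304
= 1278
Total weight = 16
Weighted avg = 1278/16
= 79.88

79.88


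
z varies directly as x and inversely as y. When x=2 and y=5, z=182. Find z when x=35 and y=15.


z = k·x/y
Solve for k using the known point: k = z·y/x = 182×5/2 = 910/2 = 455.0000
Now evaluate at x=35, y=15:
z = k × 35 / 15 = (910 × 35) / (2 × 15) = 31850/30
≈ 1061.6667

1061.6667


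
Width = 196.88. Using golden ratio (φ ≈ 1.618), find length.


φ = (1 + √5) / 2 ≈ 1.618
Length = width × φ = 196.88 × 1.618 = 318.55184
≈ 318.55

318.55


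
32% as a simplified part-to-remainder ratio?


32% means 32 parts out of 100; remainder = 68
Part : remainder = 32:68
GCD = 4
= 8:17

8:17


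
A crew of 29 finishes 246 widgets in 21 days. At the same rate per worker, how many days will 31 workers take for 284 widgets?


Days ∝ work / workers, so d₂ = d₁ × (m₁/m₂) × (w₂/w₁)
Workers factor (inverse): 29/31 ≈ 0.9355
Work factor (direct): 284/246 ≈ 1.1545
d₂ = 21 × 29/31 × 284/246 = (21 × 29 × 284) / (31 × 246) = 172956/7626
≈ 22.68 days

22.68 days


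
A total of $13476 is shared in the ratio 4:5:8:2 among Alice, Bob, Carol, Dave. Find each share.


Total parts = 4 + 5 + 8 + 2 = 19
Alice: 13476 × 4/19 = 2837.05
Bob: 13476 × 5/19 = 3546.32
Carol: 13476 × 8/19 = 5674.11
Dave: 13476 × 2/19 = 1418.53
= Alice: $2837.05, Bob: $3546.32, Carol: $5674.11, Dave: $1418.53

Alice: $2837.05, Bob: $3546.32, Carol: $5674.11, Dave: $1418.53


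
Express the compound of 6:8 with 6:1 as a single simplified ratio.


Compound ratio = (6×6) : (8×1)
= 36:8
GCD = 4
= 9:2

9:2


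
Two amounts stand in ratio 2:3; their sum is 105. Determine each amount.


Let A = 2k, B = 3k.
2k + 3k = 105
5k = 105 → k = 105/5 = 21
A = 2×21 = 42, B = 3×21 = 63
= A = 42, B = 63

A = 42, B = 63


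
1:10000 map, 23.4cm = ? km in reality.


Real distance = map distance × scale
= 23.4cm × 10000
= 234000 cm = 2340.0 m
= 2.340 km

2.340 km


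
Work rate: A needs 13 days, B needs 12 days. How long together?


Rate of A = 1/13 per day
Rate of B = 1/12 per day
Combined rate = 1/13 + 1/12 = 25/156 ≈ 0.1603 per day
Days = 1 / combined rate = 156/25
= 6.24 days

6.24 days


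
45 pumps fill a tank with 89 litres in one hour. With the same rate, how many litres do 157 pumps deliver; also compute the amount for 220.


Direct proportion: y/x = constant
k = 89/45 ≈ 1.9778
y at x=157: k × 157 = 89 × 157 / 45 = 13973/45 ≈ 310.51
y at x=220: k × 220 = 89 × 220 / 45 = 19580/45 ≈ 435.11
= 310.51 and 435.11

310.51 and 435.11


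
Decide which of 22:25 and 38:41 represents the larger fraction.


22/25 = 0.8800
38/41 = 0.9268
0.8800 < 0.9268, so 22:25 is less
= 38:41

38:41


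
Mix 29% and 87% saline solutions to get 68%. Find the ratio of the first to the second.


Let x parts of 29% mix with y parts of 87%.
29x + 87y = 68(x + y)
29x + 87y = 68x + 68y
x(29 - 68) = y(68 - 87)
x/y = (87 - 68)/(68 - 29) = 19/39
Simplify: 19:39
= 19:39

19:39


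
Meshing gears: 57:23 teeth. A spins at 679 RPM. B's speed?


Gear ratio = 57:23 = 57:23
RPM_B = RPM_A × (teeth_A / teeth_B)
= 679 × (57/23)
= 1682.7 RPM

1682.7 RPM


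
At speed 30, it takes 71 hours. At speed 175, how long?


Inverse proportion: x × y = constant
k = 30 × 71 = 2130
y₂ = k / 175 = 2130 / 175
= 12.17

12.17


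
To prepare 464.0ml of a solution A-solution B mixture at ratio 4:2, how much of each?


Total parts = 4 + 2 = 6
solution A: 464.0 × 4/6 = 309.3ml
solution B: 464.0 × 2/6 = 154.7ml
= 309.3ml and 154.7ml

309.3ml and 154.7ml


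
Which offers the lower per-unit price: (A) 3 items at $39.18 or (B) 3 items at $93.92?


Deal A: $39.18/3 = $13.0600/unit
Deal B: $93.92/3 = $31.3067/unit
A is cheaper per unit
= Deal A

Deal A


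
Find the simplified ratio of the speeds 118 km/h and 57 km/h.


Ratio = 118:57
GCD = 1
Simplified = 118:57
Time ratio (same distance) = 57:118
Speed ratio = 118:57

118:57


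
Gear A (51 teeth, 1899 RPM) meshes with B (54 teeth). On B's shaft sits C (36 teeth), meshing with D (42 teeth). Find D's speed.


Stage 1: RPM_B = RPM_A × t_A/t_B = 1899 × 51/54 = 96849/54 = 1793.50
B and C share a shaft → RPM_C = RPM_B
Stage 2: RPM_D = RPM_C × t_C/t_D = RPM_A × (t_A×t_C)/(t_B×t_D)
Overall ratio = (51×36)/(54×42) = 1836/2268
RPM_D = 1899 × 1836/2268 = 3486564/2268
≈ 1537.29 RPM

1537.29 RPM


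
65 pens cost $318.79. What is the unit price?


Unit rate = total / quantity
= 318.79 / 65
= $4.90 per unit

$4.90 per unit


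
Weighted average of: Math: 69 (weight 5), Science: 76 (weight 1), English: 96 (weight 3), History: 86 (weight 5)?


Numerator = 69×5 + 76×1 + 96×3 + 86×5
= 345 + 76 + 288 + 430
= 1139
Total weight = 14
Weighted avg = 1139/14
= 81.36

81.36


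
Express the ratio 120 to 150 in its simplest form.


GCD(120, 150) = 30
120/30 : 150/30
= 4:5

4:5


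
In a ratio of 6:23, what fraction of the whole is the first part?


Total parts = 6 + 23 = 29
First part: 6/29 = 6/29
= 6/29

6/29


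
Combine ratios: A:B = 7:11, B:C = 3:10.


Match B: multiply A:B by 3 → 21:33
Multiply B:C by 11 → 33:110
Combined: 21:33:110
GCD = 1
= 21:33:110

21:33:110


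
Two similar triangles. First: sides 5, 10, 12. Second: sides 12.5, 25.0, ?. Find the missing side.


Scale factor = 12.5/5 = 2.5
Missing side = 12 × 2.5
= 30.0

30.0


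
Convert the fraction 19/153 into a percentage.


Percentage = (part / whole) × 100
= (19 / 153) × 100
≈ 12.42%

12.42%


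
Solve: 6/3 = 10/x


Cross multiply: 6 × x = 3 × 10
6x = 30
x = 30 / 6
= 5.00

5.00


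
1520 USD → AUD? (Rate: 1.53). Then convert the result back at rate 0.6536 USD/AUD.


Amount × rate = 1520 × 1.53 = 2325.60 AUD
Round-trip: 2325.60 × 0.6536 = 1520.01 USD
= 2325.60 AUD, then 1520.01 USD

2325.60 AUD, then 1520.01 USD


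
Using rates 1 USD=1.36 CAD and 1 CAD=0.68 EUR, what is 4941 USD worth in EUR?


Step 1: 4941 USD × 1.36 = 6719.76 CAD
Step 2: 6719.76 CAD × 0.68 = 4569.44 EUR
Implied rate USD→EUR = 1.36 × 0.68 = 0.9248
= 4569.44 EUR

4569.44 EUR


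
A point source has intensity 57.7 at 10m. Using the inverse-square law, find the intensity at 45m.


I₁d₁² = I₂d₂²
I₂ = I₁ × (d₁/d₂)²
= 57.7 × (10/45)²
= 57.7 × 100/2025
= 5770/2025
≈ 2.8494

2.8494


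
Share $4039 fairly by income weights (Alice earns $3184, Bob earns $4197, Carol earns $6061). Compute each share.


Total income = 3184 + 4197 + 6061 = $13442
Alice: $4039 × 3184/13442 = $956.72
Bob: $4039 × 4197/13442 = $1261.10
Carol: $4039 × 6061/13442 = $1821.19
= Alice: $956.72, Bob: $1261.10, Carol: $1821.19

Alice: $956.72, Bob: $1261.10, Carol: $1821.19


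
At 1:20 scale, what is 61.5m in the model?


Model size = real / scale
= 61.5 / 20
= 3.0750 m

3.0750 m


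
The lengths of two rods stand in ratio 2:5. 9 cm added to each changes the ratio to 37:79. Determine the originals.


Let A = 2k, B = 5k.
(2k + 9) / (5k + 9) = 37/79
Cross-multiply: 79(2k + 9) = 37(5k + 9)
158k + 711 = 185k + 333
158k - 185k = 333 - 711
-27k = -378
k = -378/-27 = 14
A = 2×14 = 28, B = 5×14 = 70
= A = 28, B = 70

A = 28, B = 70


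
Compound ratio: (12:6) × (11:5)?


Compound ratio = (12×11) : (6×5)
= 132:30
GCD = 6
= 22:5

22:5


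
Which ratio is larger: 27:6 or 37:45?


27/6 = 4.5000
37/45 = 0.8222
4.5000 > 0.8222, so 27:6 is greater
= 27:6

27:6


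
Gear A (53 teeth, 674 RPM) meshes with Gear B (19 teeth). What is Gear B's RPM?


Gear ratio = 53:19 = 53:19
RPM_B = RPM_A × (teeth_A / teeth_B)
= 674 × (53/19)
= 1880.1 RPM

1880.1 RPM


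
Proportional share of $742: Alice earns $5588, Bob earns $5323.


Total income = 5588 + 5323 = $10911
Alice: $742 × 5588/10911 = $380.01
Bob: $742 × 5323/10911 = $361.99
= Alice: $380.01, Bob: $361.99

Alice: $380.01, Bob: $361.99


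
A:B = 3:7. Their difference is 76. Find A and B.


Let A = 3k, B = 7k.
7k - 3k = 76
4k = 76 → k = 76/4 = 19
A = 3×19 = 57, B = 7×19 = 133
= A = 57, B = 133

A = 57, B = 133


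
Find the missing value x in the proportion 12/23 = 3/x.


Cross multiply: 12 × x = 23 × 3
12x = 69
x = 69 / 12
= 5.75

5.75


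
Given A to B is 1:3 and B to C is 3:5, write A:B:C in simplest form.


Match B: multiply A:B by 3 → 3:9
Multiply B:C by 3 → 9:15
Combined: 3:9:15
GCD = 3
= 1:3:5

1:3:5


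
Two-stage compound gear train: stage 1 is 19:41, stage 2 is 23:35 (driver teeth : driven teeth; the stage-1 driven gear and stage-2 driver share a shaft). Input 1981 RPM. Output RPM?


Stage 1: RPM_B = RPM_A × t_A/t_B = 1981 × 19/41 = 37639/41 ≈ 918.02
B and C share a shaft → RPM_C = RPM_B
Stage 2: RPM_D = RPM_C × t_C/t_D = RPM_A × (t_A×t_C)/(t_B×t_D)
Overall ratio = (19×23)/(41×35) = 437/1435
RPM_D = 1981 × 437/1435 = 865697/1435
≈ 603.27 RPM

603.27 RPM


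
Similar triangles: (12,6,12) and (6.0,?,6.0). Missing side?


Scale factor = 6.0/12 = 0.5
Missing side = 6 × 0.5
= 3.0

3.0


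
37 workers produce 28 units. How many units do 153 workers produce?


Direct proportion: y/x = constant
k = 28/37 ≈ 0.7568
y₂ = k × 153 = 28 × 153 / 37 = 4284/37
≈ 115.78

115.78


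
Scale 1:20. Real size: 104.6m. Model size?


Model size = real / scale
= 104.6 / 20
= 5.2300 m

5.2300 m


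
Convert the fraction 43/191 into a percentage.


Percentage = (part / whole) × 100
= (43 / 191) × 100
≈ 22.51%

22.51%


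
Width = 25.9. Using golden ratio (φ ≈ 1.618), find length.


φ = (1 + √5) / 2 ≈ 1.618
Length = width × φ = 25.9 × 1.618 = 41.9062
≈ 41.91

41.91


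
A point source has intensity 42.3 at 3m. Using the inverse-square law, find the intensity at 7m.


I₁d₁² = I₂d₂²
I₂ = I₁ × (d₁/d₂)²
= 42.3 × (3/7)²
= 42.3 × 9/49
= 380.7/49
≈ 7.7694

7.7694


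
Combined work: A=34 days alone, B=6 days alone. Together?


Rate of A = 1/34 per day
Rate of B = 1/6 per day
Combined rate = 1/34 + 1/6 = 40/204 ≈ 0.1961 per day
Days = 1 / combined rate = 204/40
= 5.10 days

5.10 days


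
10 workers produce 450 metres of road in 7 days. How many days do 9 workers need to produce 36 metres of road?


Days ∝ work / workers, so d₂ = d₁ × (m₁/m₂) × (w₂/w₁)
Workers factor (inverse): 10/9 ≈ 1.1111
Work factor (direct): 36/450 = 0.0800
d₂ = 7 × 10/9 × 36/450 = (7 × 10 × 36) / (9 × 450) = 2520/4050
≈ 0.62 days

0.62 days


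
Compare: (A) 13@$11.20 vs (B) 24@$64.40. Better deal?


Deal A: $11.20/13 = $0.8615/unit
Deal B: $64.40/24 = $2.6833/unit
A is cheaper per unit
= Deal A

Deal A


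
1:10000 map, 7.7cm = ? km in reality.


Real distance = map distance × scale
= 7.7cm × 10000
= 77000 cm = 770.0 m
= 0.770 km

0.770 km
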